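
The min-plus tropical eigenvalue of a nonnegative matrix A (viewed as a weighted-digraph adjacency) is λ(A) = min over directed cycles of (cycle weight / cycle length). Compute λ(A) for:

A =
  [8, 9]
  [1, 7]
λ(A) = 5

Enumerate directed cycles and compute their means (weight / length). Sample:
  cycle 0 → 0: weight = 8, length = 1, mean = 8/1 ≈ 8.000
  cycle 1 → 1: weight = 7, length = 1, mean = 7/1 ≈ 7.000
  cycle 0 → 1 → 0: weight = 10, length = 2, mean = 10/2 ≈ 5.000
  cycle 1 → 0 → 1: weight = 10, length = 2, mean = 10/2 ≈ 5.000
Minimum mean = 5.000, attained e.g. along the cycle 0 → 1 → 0 with weight 10 and length 2. So λ(A) = 10/2 = 5.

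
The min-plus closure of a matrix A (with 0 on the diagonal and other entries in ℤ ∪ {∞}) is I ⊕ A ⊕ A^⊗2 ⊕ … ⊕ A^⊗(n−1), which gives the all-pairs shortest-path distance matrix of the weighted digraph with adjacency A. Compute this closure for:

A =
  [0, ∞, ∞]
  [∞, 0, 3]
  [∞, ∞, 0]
Closure =
  [0, ∞, ∞]
  [∞, 0, 3]
  [∞, ∞, 0]

This is the Floyd-Warshall all-pairs shortest-path computation. For each intermediate vertex k = 0, 1, …, 2, update dist[i][j] ← min(dist[i][j], dist[i][k] + dist[k][j]). The final matrix gives, for each (i, j), the minimum total weight of any directed path from i to j (possibly empty when i = j).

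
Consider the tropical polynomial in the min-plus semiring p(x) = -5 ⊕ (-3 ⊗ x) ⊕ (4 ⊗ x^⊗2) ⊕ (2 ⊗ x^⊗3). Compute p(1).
p(1) = -5

A tropical monomial a ⊗ x^⊗i evaluates to a + i · x. Evaluating each term at x = 1:
  Term 0 contributes -5 + 0 · 1 = -5
  Term 1 contributes -3 + 1 · 1 = -2
  Term 2 contributes 4 + 2 · 1 = 6
  Term 3 contributes 2 + 3 · 1 = 5
p(1) = ⊕ of these = min[-5, -2, 6, 5] = -5.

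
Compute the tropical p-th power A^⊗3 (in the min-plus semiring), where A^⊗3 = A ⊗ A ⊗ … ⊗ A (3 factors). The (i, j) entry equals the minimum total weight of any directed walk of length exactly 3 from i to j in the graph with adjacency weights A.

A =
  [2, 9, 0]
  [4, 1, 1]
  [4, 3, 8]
A^⊗3 =
  [6, 4, 4]
  [6, 3, 3]
  [8, 5, 5]

Each entry (A^⊗3)_ij equals the minimum over all length-3 walks i = v_0 → v_1 → … → v_3 = j of Σ_t A[v_t][v_{t+1}]. For example, for (i, j) = (0, 2) we minimise over 9 possible intermediate vertex sequences; the minimum is 4, attained along the walk 0 → 0 → 0 → 2.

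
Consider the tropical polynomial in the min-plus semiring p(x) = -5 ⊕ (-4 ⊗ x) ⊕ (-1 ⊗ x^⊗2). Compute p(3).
p(3) = -5

A tropical monomial a ⊗ x^⊗i evaluates to a + i · x. Evaluating each term at x = 3:
  Term 0 contributes -5 + 0 · 3 = -5
  Term 1 contributes -4 + 1 · 3 = -1
  Term 2 contributes -1 + 2 · 3 = 5
p(3) = ⊕ of these = min[-5, -1, 5] = -5.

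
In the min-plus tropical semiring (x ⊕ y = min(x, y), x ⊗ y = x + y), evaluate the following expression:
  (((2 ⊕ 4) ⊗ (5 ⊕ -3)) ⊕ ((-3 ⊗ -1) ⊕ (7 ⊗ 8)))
(((2 ⊕ 4) ⊗ (5 ⊕ -3)) ⊕ ((-3 ⊗ -1) ⊕ (7 ⊗ 8))) = -4

Expand innermost to outermost. Recall ⊕ takes the minimum of its arguments and ⊗ takes their sum. Working out the expression (((2 ⊕ 4) ⊗ (5 ⊕ -3)) ⊕ ((-3 ⊗ -1) ⊕ (7 ⊗ 8))) gives -4.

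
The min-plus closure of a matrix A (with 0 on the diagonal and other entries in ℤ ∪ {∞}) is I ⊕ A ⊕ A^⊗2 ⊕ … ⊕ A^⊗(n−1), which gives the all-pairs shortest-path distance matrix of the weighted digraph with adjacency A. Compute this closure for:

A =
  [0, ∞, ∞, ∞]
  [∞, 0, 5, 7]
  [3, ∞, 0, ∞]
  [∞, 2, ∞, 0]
Closure =
  [0, ∞, ∞, ∞]
  [8, 0, 5, 7]
  [3, ∞, 0, ∞]
  [10, 2, 7, 0]

This is the Floyd-Warshall all-pairs shortest-path computation. For each intermediate vertex k = 0, 1, …, 3, update dist[i][j] ← min(dist[i][j], dist[i][k] + dist[k][j]). The final matrix gives, for each (i, j), the minimum total weight of any directed path from i to j (possibly empty when i = j).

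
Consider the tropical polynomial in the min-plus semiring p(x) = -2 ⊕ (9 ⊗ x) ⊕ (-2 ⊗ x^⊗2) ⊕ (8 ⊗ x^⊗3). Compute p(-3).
p(-3) = -8

A tropical monomial a ⊗ x^⊗i evaluates to a + i · x. Evaluating each term at x = -3:
  Term 0 contributes -2 + 0 · -3 = -2
  Term 1 contributes 9 + 1 · -3 = 6
  Term 2 contributes -2 + 2 · -3 = -8
  Term 3 contributes 8 + 3 · -3 = -1
p(-3) = ⊕ of these = min[-2, 6, -8, -1] = -8.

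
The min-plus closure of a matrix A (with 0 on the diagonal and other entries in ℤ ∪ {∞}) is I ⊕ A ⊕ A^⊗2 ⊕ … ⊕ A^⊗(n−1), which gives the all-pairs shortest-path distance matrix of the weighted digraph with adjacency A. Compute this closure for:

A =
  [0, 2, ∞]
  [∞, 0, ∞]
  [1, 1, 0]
Closure =
  [0, 2, ∞]
  [∞, 0, ∞]
  [1, 1, 0]

This is the Floyd-Warshall all-pairs shortest-path computation. For each intermediate vertex k = 0, 1, …, 2, update dist[i][j] ← min(dist[i][j], dist[i][k] + dist[k][j]). The final matrix gives, for each (i, j), the minimum total weight of any directed path from i to j (possibly empty when i = j).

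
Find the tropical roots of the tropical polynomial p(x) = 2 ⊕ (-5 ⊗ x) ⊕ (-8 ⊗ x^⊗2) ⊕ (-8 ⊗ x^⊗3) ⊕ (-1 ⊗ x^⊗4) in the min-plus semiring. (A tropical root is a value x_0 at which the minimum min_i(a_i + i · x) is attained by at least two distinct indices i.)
Roots: {-7, 0, 3, 7}

Each tropical root is a break point of the lower envelope of the lines y = a_i + i · x (there are 5 lines, with slopes 0, 1, ..., 4). Only the lines that attain the minimum somewhere contribute to roots; other lines are dominated. Here the surviving (envelope) indices are i = 4, i = 3, i = 2, i = 1, i = 0.
Intersections between consecutive envelope lines give the roots: for adjacent envelope indices i < j the intersection is x = (a_i − a_j) / (j − i). Reading off the sorted break points: {-7, 0, 3, 7}.
Verification: at each break x_0, at least two indices attain the minimum of min_i(a_i + i · x_0).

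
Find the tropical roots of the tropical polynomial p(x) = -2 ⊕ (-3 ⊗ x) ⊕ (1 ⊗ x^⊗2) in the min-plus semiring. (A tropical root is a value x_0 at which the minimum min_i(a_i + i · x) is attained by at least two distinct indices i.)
Roots: {-4, 1}

Each tropical root is a break point of the lower envelope of the lines y = a_i + i · x (there are 3 lines, with slopes 0, 1, ..., 2). Only the lines that attain the minimum somewhere contribute to roots; other lines are dominated. Here the surviving (envelope) indices are i = 2, i = 1, i = 0.
Intersections between consecutive envelope lines give the roots: for adjacent envelope indices i < j the intersection is x = (a_i − a_j) / (j − i). Reading off the sorted break points: {-4, 1}.
Verification: at each break x_0, at least two indices attain the minimum of min_i(a_i + i · x_0).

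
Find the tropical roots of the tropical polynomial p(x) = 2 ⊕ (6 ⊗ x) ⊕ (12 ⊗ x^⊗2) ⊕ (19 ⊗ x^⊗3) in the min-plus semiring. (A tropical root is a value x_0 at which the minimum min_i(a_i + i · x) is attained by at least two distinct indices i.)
Roots: {-7, -6, -4}

Each tropical root is a break point of the lower envelope of the lines y = a_i + i · x (there are 4 lines, with slopes 0, 1, ..., 3). Only the lines that attain the minimum somewhere contribute to roots; other lines are dominated. Here the surviving (envelope) indices are i = 3, i = 2, i = 1, i = 0.
Intersections between consecutive envelope lines give the roots: for adjacent envelope indices i < j the intersection is x = (a_i − a_j) / (j − i). Reading off the sorted break points: {-7, -6, -4}.
Verification: at each break x_0, at least two indices attain the minimum of min_i(a_i + i · x_0).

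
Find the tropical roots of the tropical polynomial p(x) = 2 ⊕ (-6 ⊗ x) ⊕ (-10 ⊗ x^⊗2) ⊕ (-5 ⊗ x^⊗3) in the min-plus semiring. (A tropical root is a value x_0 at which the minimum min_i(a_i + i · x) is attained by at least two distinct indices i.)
Roots: {-5, 4, 8}

Each tropical root is a break point of the lower envelope of the lines y = a_i + i · x (there are 4 lines, with slopes 0, 1, ..., 3). Only the lines that attain the minimum somewhere contribute to roots; other lines are dominated. Here the surviving (envelope) indices are i = 3, i = 2, i = 1, i = 0.
Intersections between consecutive envelope lines give the roots: for adjacent envelope indices i < j the intersection is x = (a_i − a_j) / (j − i). Reading off the sorted break points: {-5, 4, 8}.
Verification: at each break x_0, at least two indices attain the minimum of min_i(a_i + i · x_0).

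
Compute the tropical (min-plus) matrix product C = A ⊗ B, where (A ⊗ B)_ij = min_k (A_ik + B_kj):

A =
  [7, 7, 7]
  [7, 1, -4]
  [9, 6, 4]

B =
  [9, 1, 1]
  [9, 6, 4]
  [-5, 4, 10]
A ⊗ B =
  [2, 8, 8]
  [-9, 0, 5]
  [-1, 8, 10]

Apply the min-plus product entry-by-entry:
  C[0][0] = min over k of (A[0][0] + B[0][0] = 7 + 9 = 16, A[0][1] + B[1][0] = 7 + 9 = 16, A[0][2] + B[2][0] = 7 + -5 = 2) = 2 (attained at k = 2)
  C[0][1] = min over k of (A[0][0] + B[0][1] = 7 + 1 = 8, A[0][1] + B[1][1] = 7 + 6 = 13, A[0][2] + B[2][1] = 7 + 4 = 11) = 8 (attained at k = 0)
  C[0][2] = min over k of (A[0][0] + B[0][2] = 7 + 1 = 8, A[0][1] + B[1][2] = 7 + 4 = 11, A[0][2] + B[2][2] = 7 + 10 = 17) = 8 (attained at k = 0)
  C[1][0] = min over k of (A[1][0] + B[0][0] = 7 + 9 = 16, A[1][1] + B[1][0] = 1 + 9 = 10, A[1][2] + B[2][0] = -4 + -5 = -9) = -9 (attained at k = 2)
  C[1][1] = min over k of (A[1][0] + B[0][1] = 7 + 1 = 8, A[1][1] + B[1][1] = 1 + 6 = 7, A[1][2] + B[2][1] = -4 + 4 = 0) = 0 (attained at k = 2)
  C[1][2] = min over k of (A[1][0] + B[0][2] = 7 + 1 = 8, A[1][1] + B[1][2] = 1 + 4 = 5, A[1][2] + B[2][2] = -4 + 10 = 6) = 5 (attained at k = 1)
  C[2][0] = min over k of (A[2][0] + B[0][0] = 9 + 9 = 18, A[2][1] + B[1][0] = 6 + 9 = 15, A[2][2] + B[2][0] = 4 + -5 = -1) = -1 (attained at k = 2)
  C[2][1] = min over k of (A[2][0] + B[0][1] = 9 + 1 = 10, A[2][1] + B[1][1] = 6 + 6 = 12, A[2][2] + B[2][1] = 4 + 4 = 8) = 8 (attained at k = 2)
  C[2][2] = min over k of (A[2][0] + B[0][2] = 9 + 1 = 10, A[2][1] + B[1][2] = 6 + 4 = 10, A[2][2] + B[2][2] = 4 + 10 = 14) = 10 (attained at k = 0)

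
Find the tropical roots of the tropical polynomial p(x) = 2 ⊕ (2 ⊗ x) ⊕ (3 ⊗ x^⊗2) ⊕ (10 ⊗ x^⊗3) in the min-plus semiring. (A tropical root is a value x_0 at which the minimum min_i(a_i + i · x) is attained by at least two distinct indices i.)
Roots: {-7, -1, 0}

Each tropical root is a break point of the lower envelope of the lines y = a_i + i · x (there are 4 lines, with slopes 0, 1, ..., 3). Only the lines that attain the minimum somewhere contribute to roots; other lines are dominated. Here the surviving (envelope) indices are i = 3, i = 2, i = 1, i = 0.
Intersections between consecutive envelope lines give the roots: for adjacent envelope indices i < j the intersection is x = (a_i − a_j) / (j − i). Reading off the sorted break points: {-7, -1, 0}.
Verification: at each break x_0, at least two indices attain the minimum of min_i(a_i + i · x_0).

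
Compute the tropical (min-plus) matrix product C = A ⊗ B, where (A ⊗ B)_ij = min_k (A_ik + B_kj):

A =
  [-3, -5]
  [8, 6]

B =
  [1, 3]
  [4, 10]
A ⊗ B =
  [-2, 0]
  [9, 11]

Apply the min-plus product entry-by-entry:
  C[0][0] = min over k of (A[0][0] + B[0][0] = -3 + 1 = -2, A[0][1] + B[1][0] = -5 + 4 = -1) = -2 (attained at k = 0)
  C[0][1] = min over k of (A[0][0] + B[0][1] = -3 + 3 = 0, A[0][1] + B[1][1] = -5 + 10 = 5) = 0 (attained at k = 0)
  C[1][0] = min over k of (A[1][0] + B[0][0] = 8 + 1 = 9, A[1][1] + B[1][0] = 6 + 4 = 10) = 9 (attained at k = 0)
  C[1][1] = min over k of (A[1][0] + B[0][1] = 8 + 3 = 11, A[1][1] + B[1][1] = 6 + 10 = 16) = 11 (attained at k = 0)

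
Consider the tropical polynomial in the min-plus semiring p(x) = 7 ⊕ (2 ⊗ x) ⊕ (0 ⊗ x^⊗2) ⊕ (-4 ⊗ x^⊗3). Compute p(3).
p(3) = 5

A tropical monomial a ⊗ x^⊗i evaluates to a + i · x. Evaluating each term at x = 3:
  Term 0 contributes 7 + 0 · 3 = 7
  Term 1 contributes 2 + 1 · 3 = 5
  Term 2 contributes 0 + 2 · 3 = 6
  Term 3 contributes -4 + 3 · 3 = 5
p(3) = ⊕ of these = min[7, 5, 6, 5] = 5.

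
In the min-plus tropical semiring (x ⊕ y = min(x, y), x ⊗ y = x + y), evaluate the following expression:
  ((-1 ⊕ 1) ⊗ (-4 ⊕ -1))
((-1 ⊕ 1) ⊗ (-4 ⊕ -1)) = -5

Expand innermost to outermost. Recall ⊕ takes the minimum of its arguments and ⊗ takes their sum. Working out the expression ((-1 ⊕ 1) ⊗ (-4 ⊕ -1)) gives -5.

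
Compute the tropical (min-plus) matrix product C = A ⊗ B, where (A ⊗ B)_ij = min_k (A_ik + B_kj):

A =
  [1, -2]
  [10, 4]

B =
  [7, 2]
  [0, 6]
A ⊗ B =
  [-2, 3]
  [4, 10]

Apply the min-plus product entry-by-entry:
  C[0][0] = min over k of (A[0][0] + B[0][0] = 1 + 7 = 8, A[0][1] + B[1][0] = -2 + 0 = -2) = -2 (attained at k = 1)
  C[0][1] = min over k of (A[0][0] + B[0][1] = 1 + 2 = 3, A[0][1] + B[1][1] = -2 + 6 = 4) = 3 (attained at k = 0)
  C[1][0] = min over k of (A[1][0] + B[0][0] = 10 + 7 = 17, A[1][1] + B[1][0] = 4 + 0 = 4) = 4 (attained at k = 1)
  C[1][1] = min over k of (A[1][0] + B[0][1] = 10 + 2 = 12, A[1][1] + B[1][1] = 4 + 6 = 10) = 10 (attained at k = 1)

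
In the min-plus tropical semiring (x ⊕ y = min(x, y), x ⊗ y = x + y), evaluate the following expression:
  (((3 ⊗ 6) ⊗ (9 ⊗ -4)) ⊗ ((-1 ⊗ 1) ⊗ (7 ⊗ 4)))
(((3 ⊗ 6) ⊗ (9 ⊗ -4)) ⊗ ((-1 ⊗ 1) ⊗ (7 ⊗ 4))) = 25

Expand innermost to outermost. Recall ⊕ takes the minimum of its arguments and ⊗ takes their sum. Working out the expression (((3 ⊗ 6) ⊗ (9 ⊗ -4)) ⊗ ((-1 ⊗ 1) ⊗ (7 ⊗ 4))) gives 25.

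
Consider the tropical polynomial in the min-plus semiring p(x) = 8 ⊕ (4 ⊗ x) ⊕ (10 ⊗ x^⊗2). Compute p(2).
p(2) = 6

A tropical monomial a ⊗ x^⊗i evaluates to a + i · x. Evaluating each term at x = 2:
  Term 0 contributes 8 + 0 · 2 = 8
  Term 1 contributes 4 + 1 · 2 = 6
  Term 2 contributes 10 + 2 · 2 = 14
p(2) = ⊕ of these = min[8, 6, 14] = 6.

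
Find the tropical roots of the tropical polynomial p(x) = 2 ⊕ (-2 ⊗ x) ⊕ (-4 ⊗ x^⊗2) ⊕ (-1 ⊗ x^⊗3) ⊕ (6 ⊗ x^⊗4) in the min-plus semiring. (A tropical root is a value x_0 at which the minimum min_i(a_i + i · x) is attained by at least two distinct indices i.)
Roots: {-7, -3, 2, 4}

Each tropical root is a break point of the lower envelope of the lines y = a_i + i · x (there are 5 lines, with slopes 0, 1, ..., 4). Only the lines that attain the minimum somewhere contribute to roots; other lines are dominated. Here the surviving (envelope) indices are i = 4, i = 3, i = 2, i = 1, i = 0.
Intersections between consecutive envelope lines give the roots: for adjacent envelope indices i < j the intersection is x = (a_i − a_j) / (j − i). Reading off the sorted break points: {-7, -3, 2, 4}.
Verification: at each break x_0, at least two indices attain the minimum of min_i(a_i + i · x_0).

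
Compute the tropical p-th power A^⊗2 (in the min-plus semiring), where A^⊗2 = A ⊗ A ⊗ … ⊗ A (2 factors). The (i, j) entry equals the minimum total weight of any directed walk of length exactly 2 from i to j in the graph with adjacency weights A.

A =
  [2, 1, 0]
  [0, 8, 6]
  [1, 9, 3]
A^⊗2 =
  [1, 3, 2]
  [2, 1, 0]
  [3, 2, 1]

Each entry (A^⊗2)_ij equals the minimum over all length-2 walks i = v_0 → v_1 → … → v_2 = j of Σ_t A[v_t][v_{t+1}]. For example, for (i, j) = (0, 2) we minimise over 3 possible intermediate vertex sequences; the minimum is 2, attained along the walk 0 → 0 → 2.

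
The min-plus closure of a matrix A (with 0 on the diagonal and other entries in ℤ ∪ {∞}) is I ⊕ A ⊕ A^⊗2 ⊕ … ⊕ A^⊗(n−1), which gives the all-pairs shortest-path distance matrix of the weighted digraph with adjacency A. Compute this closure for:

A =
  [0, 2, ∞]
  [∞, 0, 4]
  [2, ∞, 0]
Closure =
  [0, 2, 6]
  [6, 0, 4]
  [2, 4, 0]

This is the Floyd-Warshall all-pairs shortest-path computation. For each intermediate vertex k = 0, 1, …, 2, update dist[i][j] ← min(dist[i][j], dist[i][k] + dist[k][j]). The final matrix gives, for each (i, j), the minimum total weight of any directed path from i to j (possibly empty when i = j).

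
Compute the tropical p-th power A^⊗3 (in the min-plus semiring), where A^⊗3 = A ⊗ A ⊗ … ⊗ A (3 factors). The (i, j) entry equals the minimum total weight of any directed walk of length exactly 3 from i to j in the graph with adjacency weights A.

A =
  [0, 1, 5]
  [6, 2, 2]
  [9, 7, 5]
A^⊗3 =
  [0, 1, 3]
  [6, 6, 6]
  [9, 10, 11]

Each entry (A^⊗3)_ij equals the minimum over all length-3 walks i = v_0 → v_1 → … → v_3 = j of Σ_t A[v_t][v_{t+1}]. For example, for (i, j) = (0, 2) we minimise over 9 possible intermediate vertex sequences; the minimum is 3, attained along the walk 0 → 0 → 1 → 2.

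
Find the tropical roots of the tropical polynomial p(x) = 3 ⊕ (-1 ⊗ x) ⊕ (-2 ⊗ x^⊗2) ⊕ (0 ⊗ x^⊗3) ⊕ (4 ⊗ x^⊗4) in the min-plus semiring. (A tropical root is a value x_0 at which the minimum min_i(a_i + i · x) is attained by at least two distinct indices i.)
Roots: {-4, -2, 1, 4}

Each tropical root is a break point of the lower envelope of the lines y = a_i + i · x (there are 5 lines, with slopes 0, 1, ..., 4). Only the lines that attain the minimum somewhere contribute to roots; other lines are dominated. Here the surviving (envelope) indices are i = 4, i = 3, i = 2, i = 1, i = 0.
Intersections between consecutive envelope lines give the roots: for adjacent envelope indices i < j the intersection is x = (a_i − a_j) / (j − i). Reading off the sorted break points: {-4, -2, 1, 4}.
Verification: at each break x_0, at least two indices attain the minimum of min_i(a_i + i · x_0).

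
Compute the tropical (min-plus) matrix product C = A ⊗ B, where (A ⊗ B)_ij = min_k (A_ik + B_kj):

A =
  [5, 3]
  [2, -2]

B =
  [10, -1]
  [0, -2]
A ⊗ B =
  [3, 1]
  [-2, -4]

Apply the min-plus product entry-by-entry:
  C[0][0] = min over k of (A[0][0] + B[0][0] = 5 + 10 = 15, A[0][1] + B[1][0] = 3 + 0 = 3) = 3 (attained at k = 1)
  C[0][1] = min over k of (A[0][0] + B[0][1] = 5 + -1 = 4, A[0][1] + B[1][1] = 3 + -2 = 1) = 1 (attained at k = 1)
  C[1][0] = min over k of (A[1][0] + B[0][0] = 2 + 10 = 12, A[1][1] + B[1][0] = -2 + 0 = -2) = -2 (attained at k = 1)
  C[1][1] = min over k of (A[1][0] + B[0][1] = 2 + -1 = 1, A[1][1] + B[1][1] = -2 + -2 = -4) = -4 (attained at k = 1)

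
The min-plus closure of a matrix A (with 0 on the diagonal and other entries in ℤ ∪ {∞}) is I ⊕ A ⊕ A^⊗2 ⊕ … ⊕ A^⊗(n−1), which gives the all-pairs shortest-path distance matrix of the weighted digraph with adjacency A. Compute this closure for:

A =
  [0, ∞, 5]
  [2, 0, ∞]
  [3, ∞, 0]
Closure =
  [0, ∞, 5]
  [2, 0, 7]
  [3, ∞, 0]

This is the Floyd-Warshall all-pairs shortest-path computation. For each intermediate vertex k = 0, 1, …, 2, update dist[i][j] ← min(dist[i][j], dist[i][k] + dist[k][j]). The final matrix gives, for each (i, j), the minimum total weight of any directed path from i to j (possibly empty when i = j).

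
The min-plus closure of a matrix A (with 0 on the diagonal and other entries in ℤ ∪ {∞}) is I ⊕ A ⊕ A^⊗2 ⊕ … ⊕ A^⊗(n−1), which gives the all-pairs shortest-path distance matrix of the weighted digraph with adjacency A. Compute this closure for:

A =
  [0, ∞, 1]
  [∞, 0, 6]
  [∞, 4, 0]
Closure =
  [0, 5, 1]
  [∞, 0, 6]
  [∞, 4, 0]

This is the Floyd-Warshall all-pairs shortest-path computation. For each intermediate vertex k = 0, 1, …, 2, update dist[i][j] ← min(dist[i][j], dist[i][k] + dist[k][j]). The final matrix gives, for each (i, j), the minimum total weight of any directed path from i to j (possibly empty when i = j).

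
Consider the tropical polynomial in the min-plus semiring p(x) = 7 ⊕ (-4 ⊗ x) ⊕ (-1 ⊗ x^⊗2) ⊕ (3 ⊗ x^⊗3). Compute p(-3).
p(-3) = -7

A tropical monomial a ⊗ x^⊗i evaluates to a + i · x. Evaluating each term at x = -3:
  Term 0 contributes 7 + 0 · -3 = 7
  Term 1 contributes -4 + 1 · -3 = -7
  Term 2 contributes -1 + 2 · -3 = -7
  Term 3 contributes 3 + 3 · -3 = -6
p(-3) = ⊕ of these = min[7, -7, -7, -6] = -7.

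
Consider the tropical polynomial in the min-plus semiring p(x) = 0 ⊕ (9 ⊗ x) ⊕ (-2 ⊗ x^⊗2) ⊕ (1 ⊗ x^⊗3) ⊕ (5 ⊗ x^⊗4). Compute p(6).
p(6) = 0

A tropical monomial a ⊗ x^⊗i evaluates to a + i · x. Evaluating each term at x = 6:
  Term 0 contributes 0 + 0 · 6 = 0
  Term 1 contributes 9 + 1 · 6 = 15
  Term 2 contributes -2 + 2 · 6 = 10
  Term 3 contributes 1 + 3 · 6 = 19
  Term 4 contributes 5 + 4 · 6 = 29
p(6) = ⊕ of these = min[0, 15, 10, 19, 29] = 0.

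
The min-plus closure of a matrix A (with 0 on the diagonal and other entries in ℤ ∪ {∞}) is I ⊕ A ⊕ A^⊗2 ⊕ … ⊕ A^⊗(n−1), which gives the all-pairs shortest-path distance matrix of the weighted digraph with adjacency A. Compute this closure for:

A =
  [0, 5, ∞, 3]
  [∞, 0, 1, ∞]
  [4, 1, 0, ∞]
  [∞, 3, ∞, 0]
Closure =
  [0, 5, 6, 3]
  [5, 0, 1, 8]
  [4, 1, 0, 7]
  [8, 3, 4, 0]

This is the Floyd-Warshall all-pairs shortest-path computation. For each intermediate vertex k = 0, 1, …, 3, update dist[i][j] ← min(dist[i][j], dist[i][k] + dist[k][j]). The final matrix gives, for each (i, j), the minimum total weight of any directed path from i to j (possibly empty when i = j).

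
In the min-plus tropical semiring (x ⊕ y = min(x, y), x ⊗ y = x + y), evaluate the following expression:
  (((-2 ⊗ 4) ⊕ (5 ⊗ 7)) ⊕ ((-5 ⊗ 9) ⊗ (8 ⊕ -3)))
(((-2 ⊗ 4) ⊕ (5 ⊗ 7)) ⊕ ((-5 ⊗ 9) ⊗ (8 ⊕ -3))) = 1

Expand innermost to outermost. Recall ⊕ takes the minimum of its arguments and ⊗ takes their sum. Working out the expression (((-2 ⊗ 4) ⊕ (5 ⊗ 7)) ⊕ ((-5 ⊗ 9) ⊗ (8 ⊕ -3))) gives 1.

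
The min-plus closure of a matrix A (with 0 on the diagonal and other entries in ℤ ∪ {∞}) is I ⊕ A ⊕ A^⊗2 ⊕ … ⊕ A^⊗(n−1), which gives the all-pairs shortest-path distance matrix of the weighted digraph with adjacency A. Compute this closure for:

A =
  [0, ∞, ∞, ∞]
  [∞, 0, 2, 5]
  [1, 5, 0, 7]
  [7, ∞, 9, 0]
Closure =
  [0, ∞, ∞, ∞]
  [3, 0, 2, 5]
  [1, 5, 0, 7]
  [7, 14, 9, 0]

This is the Floyd-Warshall all-pairs shortest-path computation. For each intermediate vertex k = 0, 1, …, 3, update dist[i][j] ← min(dist[i][j], dist[i][k] + dist[k][j]). The final matrix gives, for each (i, j), the minimum total weight of any directed path from i to j (possibly empty when i = j).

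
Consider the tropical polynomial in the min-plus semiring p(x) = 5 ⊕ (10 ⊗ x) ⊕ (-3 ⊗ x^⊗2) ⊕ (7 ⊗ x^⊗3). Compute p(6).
p(6) = 5

A tropical monomial a ⊗ x^⊗i evaluates to a + i · x. Evaluating each term at x = 6:
  Term 0 contributes 5 + 0 · 6 = 5
  Term 1 contributes 10 + 1 · 6 = 16
  Term 2 contributes -3 + 2 · 6 = 9
  Term 3 contributes 7 + 3 · 6 = 25
p(6) = ⊕ of these = min[5, 16, 9, 25] = 5.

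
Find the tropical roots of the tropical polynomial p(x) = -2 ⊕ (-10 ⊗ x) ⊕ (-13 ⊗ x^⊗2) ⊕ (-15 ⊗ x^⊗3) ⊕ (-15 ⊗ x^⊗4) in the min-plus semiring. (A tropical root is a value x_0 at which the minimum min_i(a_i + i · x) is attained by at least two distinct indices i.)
Roots: {0, 2, 3, 8}

Each tropical root is a break point of the lower envelope of the lines y = a_i + i · x (there are 5 lines, with slopes 0, 1, ..., 4). Only the lines that attain the minimum somewhere contribute to roots; other lines are dominated. Here the surviving (envelope) indices are i = 4, i = 3, i = 2, i = 1, i = 0.
Intersections between consecutive envelope lines give the roots: for adjacent envelope indices i < j the intersection is x = (a_i − a_j) / (j − i). Reading off the sorted break points: {0, 2, 3, 8}.
Verification: at each break x_0, at least two indices attain the minimum of min_i(a_i + i · x_0).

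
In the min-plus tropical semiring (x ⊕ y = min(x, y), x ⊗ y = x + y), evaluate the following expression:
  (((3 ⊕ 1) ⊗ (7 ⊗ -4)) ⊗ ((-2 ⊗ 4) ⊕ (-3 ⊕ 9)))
(((3 ⊕ 1) ⊗ (7 ⊗ -4)) ⊗ ((-2 ⊗ 4) ⊕ (-3 ⊕ 9))) = 1

Expand innermost to outermost. Recall ⊕ takes the minimum of its arguments and ⊗ takes their sum. Working out the expression (((3 ⊕ 1) ⊗ (7 ⊗ -4)) ⊗ ((-2 ⊗ 4) ⊕ (-3 ⊕ 9))) gives 1.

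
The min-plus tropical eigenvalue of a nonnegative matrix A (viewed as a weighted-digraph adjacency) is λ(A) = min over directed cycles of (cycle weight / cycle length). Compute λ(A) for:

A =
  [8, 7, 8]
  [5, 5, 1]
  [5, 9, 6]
λ(A) = 13/3

Enumerate directed cycles and compute their means (weight / length). Sample:
  cycle 0 → 0: weight = 8, length = 1, mean = 8/1 ≈ 8.000
  cycle 1 → 1: weight = 5, length = 1, mean = 5/1 ≈ 5.000
  cycle 2 → 2: weight = 6, length = 1, mean = 6/1 ≈ 6.000
  cycle 0 → 1 → 0: weight = 12, length = 2, mean = 12/2 ≈ 6.000
  cycle 0 → 2 → 0: weight = 13, length = 2, mean = 13/2 ≈ 6.500
  cycle 1 → 0 → 1: weight = 12, length = 2, mean = 12/2 ≈ 6.000
Minimum mean = 4.333, attained e.g. along the cycle 0 → 1 → 2 → 0 with weight 13 and length 3. So λ(A) = 13/3 = 13/3.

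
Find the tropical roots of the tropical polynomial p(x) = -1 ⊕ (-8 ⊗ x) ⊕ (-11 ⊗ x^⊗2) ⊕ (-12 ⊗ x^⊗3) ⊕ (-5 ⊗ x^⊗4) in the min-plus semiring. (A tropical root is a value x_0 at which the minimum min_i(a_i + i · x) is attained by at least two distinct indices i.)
Roots: {-7, 1, 3, 7}

Each tropical root is a break point of the lower envelope of the lines y = a_i + i · x (there are 5 lines, with slopes 0, 1, ..., 4). Only the lines that attain the minimum somewhere contribute to roots; other lines are dominated. Here the surviving (envelope) indices are i = 4, i = 3, i = 2, i = 1, i = 0.
Intersections between consecutive envelope lines give the roots: for adjacent envelope indices i < j the intersection is x = (a_i − a_j) / (j − i). Reading off the sorted break points: {-7, 1, 3, 7}.
Verification: at each break x_0, at least two indices attain the minimum of min_i(a_i + i · x_0).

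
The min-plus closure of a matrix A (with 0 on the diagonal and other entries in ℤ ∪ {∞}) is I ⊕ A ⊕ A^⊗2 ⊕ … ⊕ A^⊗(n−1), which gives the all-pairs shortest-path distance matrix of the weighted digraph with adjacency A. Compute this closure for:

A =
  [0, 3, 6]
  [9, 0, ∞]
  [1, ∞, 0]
Closure =
  [0, 3, 6]
  [9, 0, 15]
  [1, 4, 0]

This is the Floyd-Warshall all-pairs shortest-path computation. For each intermediate vertex k = 0, 1, …, 2, update dist[i][j] ← min(dist[i][j], dist[i][k] + dist[k][j]). The final matrix gives, for each (i, j), the minimum total weight of any directed path from i to j (possibly empty when i = j).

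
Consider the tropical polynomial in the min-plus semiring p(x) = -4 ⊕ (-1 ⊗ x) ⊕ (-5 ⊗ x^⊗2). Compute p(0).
p(0) = -5

A tropical monomial a ⊗ x^⊗i evaluates to a + i · x. Evaluating each term at x = 0:
  Term 0 contributes -4 + 0 · 0 = -4
  Term 1 contributes -1 + 1 · 0 = -1
  Term 2 contributes -5 + 2 · 0 = -5
p(0) = ⊕ of these = min[-4, -1, -5] = -5.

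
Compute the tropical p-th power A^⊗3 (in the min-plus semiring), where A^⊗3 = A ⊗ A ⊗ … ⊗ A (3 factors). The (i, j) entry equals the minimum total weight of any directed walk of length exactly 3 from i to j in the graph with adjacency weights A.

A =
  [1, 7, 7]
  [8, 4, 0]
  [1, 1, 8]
A^⊗3 =
  [3, 8, 8]
  [2, 5, 1]
  [2, 2, 5]

Each entry (A^⊗3)_ij equals the minimum over all length-3 walks i = v_0 → v_1 → … → v_3 = j of Σ_t A[v_t][v_{t+1}]. For example, for (i, j) = (0, 2) we minimise over 9 possible intermediate vertex sequences; the minimum is 8, attained along the walk 0 → 0 → 1 → 2.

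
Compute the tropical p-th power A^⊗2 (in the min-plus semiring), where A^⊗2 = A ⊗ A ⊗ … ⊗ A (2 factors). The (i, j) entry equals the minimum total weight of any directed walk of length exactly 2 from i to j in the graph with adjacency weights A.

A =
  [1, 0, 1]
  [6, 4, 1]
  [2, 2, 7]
A^⊗2 =
  [2, 1, 1]
  [3, 3, 5]
  [3, 2, 3]

Each entry (A^⊗2)_ij equals the minimum over all length-2 walks i = v_0 → v_1 → … → v_2 = j of Σ_t A[v_t][v_{t+1}]. For example, for (i, j) = (0, 2) we minimise over 3 possible intermediate vertex sequences; the minimum is 1, attained along the walk 0 → 1 → 2.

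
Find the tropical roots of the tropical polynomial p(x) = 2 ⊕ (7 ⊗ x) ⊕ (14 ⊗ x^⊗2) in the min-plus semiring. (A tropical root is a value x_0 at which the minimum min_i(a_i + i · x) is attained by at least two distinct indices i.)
Roots: {-7, -5}

Each tropical root is a break point of the lower envelope of the lines y = a_i + i · x (there are 3 lines, with slopes 0, 1, ..., 2). Only the lines that attain the minimum somewhere contribute to roots; other lines are dominated. Here the surviving (envelope) indices are i = 2, i = 1, i = 0.
Intersections between consecutive envelope lines give the roots: for adjacent envelope indices i < j the intersection is x = (a_i − a_j) / (j − i). Reading off the sorted break points: {-7, -5}.
Verification: at each break x_0, at least two indices attain the minimum of min_i(a_i + i · x_0).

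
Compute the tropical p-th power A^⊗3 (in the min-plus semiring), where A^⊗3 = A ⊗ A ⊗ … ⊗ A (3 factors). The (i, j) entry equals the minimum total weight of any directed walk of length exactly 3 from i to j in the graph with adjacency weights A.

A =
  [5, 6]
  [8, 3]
A^⊗3 =
  [15, 12]
  [14, 9]

Each entry (A^⊗3)_ij equals the minimum over all length-3 walks i = v_0 → v_1 → … → v_3 = j of Σ_t A[v_t][v_{t+1}]. For example, for (i, j) = (0, 1) we minimise over 4 possible intermediate vertex sequences; the minimum is 12, attained along the walk 0 → 1 → 1 → 1.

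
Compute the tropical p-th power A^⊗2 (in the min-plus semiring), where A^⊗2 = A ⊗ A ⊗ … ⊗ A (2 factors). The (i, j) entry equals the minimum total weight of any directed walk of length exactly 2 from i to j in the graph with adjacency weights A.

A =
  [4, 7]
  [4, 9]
A^⊗2 =
  [8, 11]
  [8, 11]

Each entry (A^⊗2)_ij equals the minimum over all length-2 walks i = v_0 → v_1 → … → v_2 = j of Σ_t A[v_t][v_{t+1}]. For example, for (i, j) = (0, 1) we minimise over 2 possible intermediate vertex sequences; the minimum is 11, attained along the walk 0 → 0 → 1.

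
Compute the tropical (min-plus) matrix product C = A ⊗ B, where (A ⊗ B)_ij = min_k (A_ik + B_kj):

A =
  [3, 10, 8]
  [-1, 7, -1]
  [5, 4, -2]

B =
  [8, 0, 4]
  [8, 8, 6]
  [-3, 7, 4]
A ⊗ B =
  [5, 3, 7]
  [-4, -1, 3]
  [-5, 5, 2]

Apply the min-plus product entry-by-entry:
  C[0][0] = min over k of (A[0][0] + B[0][0] = 3 + 8 = 11, A[0][1] + B[1][0] = 10 + 8 = 18, A[0][2] + B[2][0] = 8 + -3 = 5) = 5 (attained at k = 2)
  C[0][1] = min over k of (A[0][0] + B[0][1] = 3 + 0 = 3, A[0][1] + B[1][1] = 10 + 8 = 18, A[0][2] + B[2][1] = 8 + 7 = 15) = 3 (attained at k = 0)
  C[0][2] = min over k of (A[0][0] + B[0][2] = 3 + 4 = 7, A[0][1] + B[1][2] = 10 + 6 = 16, A[0][2] + B[2][2] = 8 + 4 = 12) = 7 (attained at k = 0)
  C[1][0] = min over k of (A[1][0] + B[0][0] = -1 + 8 = 7, A[1][1] + B[1][0] = 7 + 8 = 15, A[1][2] + B[2][0] = -1 + -3 = -4) = -4 (attained at k = 2)
  C[1][1] = min over k of (A[1][0] + B[0][1] = -1 + 0 = -1, A[1][1] + B[1][1] = 7 + 8 = 15, A[1][2] + B[2][1] = -1 + 7 = 6) = -1 (attained at k = 0)
  C[1][2] = min over k of (A[1][0] + B[0][2] = -1 + 4 = 3, A[1][1] + B[1][2] = 7 + 6 = 13, A[1][2] + B[2][2] = -1 + 4 = 3) = 3 (attained at k = 0)
  C[2][0] = min over k of (A[2][0] + B[0][0] = 5 + 8 = 13, A[2][1] + B[1][0] = 4 + 8 = 12, A[2][2] + B[2][0] = -2 + -3 = -5) = -5 (attained at k = 2)
  C[2][1] = min over k of (A[2][0] + B[0][1] = 5 + 0 = 5, A[2][1] + B[1][1] = 4 + 8 = 12, A[2][2] + B[2][1] = -2 + 7 = 5) = 5 (attained at k = 0)
  C[2][2] = min over k of (A[2][0] + B[0][2] = 5 + 4 = 9, A[2][1] + B[1][2] = 4 + 6 = 10, A[2][2] + B[2][2] = -2 + 4 = 2) = 2 (attained at k = 2)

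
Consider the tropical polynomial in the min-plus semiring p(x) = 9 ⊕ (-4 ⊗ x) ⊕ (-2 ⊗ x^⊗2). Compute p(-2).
p(-2) = -6

A tropical monomial a ⊗ x^⊗i evaluates to a + i · x. Evaluating each term at x = -2:
  Term 0 contributes 9 + 0 · -2 = 9
  Term 1 contributes -4 + 1 · -2 = -6
  Term 2 contributes -2 + 2 · -2 = -6
p(-2) = ⊕ of these = min[9, -6, -6] = -6.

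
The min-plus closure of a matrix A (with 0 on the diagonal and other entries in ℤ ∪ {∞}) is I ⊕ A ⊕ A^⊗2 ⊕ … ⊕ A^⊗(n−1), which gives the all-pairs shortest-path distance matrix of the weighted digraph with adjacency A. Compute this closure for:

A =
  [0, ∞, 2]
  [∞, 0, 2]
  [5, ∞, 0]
Closure =
  [0, ∞, 2]
  [7, 0, 2]
  [5, ∞, 0]

This is the Floyd-Warshall all-pairs shortest-path computation. For each intermediate vertex k = 0, 1, …, 2, update dist[i][j] ← min(dist[i][j], dist[i][k] + dist[k][j]). The final matrix gives, for each (i, j), the minimum total weight of any directed path from i to j (possibly empty when i = j).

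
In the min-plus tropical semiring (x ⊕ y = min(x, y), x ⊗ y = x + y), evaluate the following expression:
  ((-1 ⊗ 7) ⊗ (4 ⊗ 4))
((-1 ⊗ 7) ⊗ (4 ⊗ 4)) = 14

Expand innermost to outermost. Recall ⊕ takes the minimum of its arguments and ⊗ takes their sum. Working out the expression ((-1 ⊗ 7) ⊗ (4 ⊗ 4)) gives 14.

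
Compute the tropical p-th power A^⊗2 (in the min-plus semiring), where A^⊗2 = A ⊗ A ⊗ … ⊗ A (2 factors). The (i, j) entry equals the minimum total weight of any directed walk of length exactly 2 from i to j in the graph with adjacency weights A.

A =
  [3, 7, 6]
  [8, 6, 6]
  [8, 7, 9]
A^⊗2 =
  [6, 10, 9]
  [11, 12, 12]
  [11, 13, 13]

Each entry (A^⊗2)_ij equals the minimum over all length-2 walks i = v_0 → v_1 → … → v_2 = j of Σ_t A[v_t][v_{t+1}]. For example, for (i, j) = (0, 2) we minimise over 3 possible intermediate vertex sequences; the minimum is 9, attained along the walk 0 → 0 → 2.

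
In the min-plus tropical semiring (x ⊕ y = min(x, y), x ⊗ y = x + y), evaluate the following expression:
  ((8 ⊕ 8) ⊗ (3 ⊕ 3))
((8 ⊕ 8) ⊗ (3 ⊕ 3)) = 11

Expand innermost to outermost. Recall ⊕ takes the minimum of its arguments and ⊗ takes their sum. Working out the expression ((8 ⊕ 8) ⊗ (3 ⊕ 3)) gives 11.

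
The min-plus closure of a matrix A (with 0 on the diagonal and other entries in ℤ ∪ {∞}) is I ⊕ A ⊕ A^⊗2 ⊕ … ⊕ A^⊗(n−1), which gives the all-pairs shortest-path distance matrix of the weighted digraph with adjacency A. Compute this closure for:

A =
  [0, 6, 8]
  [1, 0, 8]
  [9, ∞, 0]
Closure =
  [0, 6, 8]
  [1, 0, 8]
  [9, 15, 0]

This is the Floyd-Warshall all-pairs shortest-path computation. For each intermediate vertex k = 0, 1, …, 2, update dist[i][j] ← min(dist[i][j], dist[i][k] + dist[k][j]). The final matrix gives, for each (i, j), the minimum total weight of any directed path from i to j (possibly empty when i = j).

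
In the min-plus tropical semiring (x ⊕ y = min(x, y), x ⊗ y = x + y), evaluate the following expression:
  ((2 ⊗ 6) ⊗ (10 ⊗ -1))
((2 ⊗ 6) ⊗ (10 ⊗ -1)) = 17

Expand innermost to outermost. Recall ⊕ takes the minimum of its arguments and ⊗ takes their sum. Working out the expression ((2 ⊗ 6) ⊗ (10 ⊗ -1)) gives 17.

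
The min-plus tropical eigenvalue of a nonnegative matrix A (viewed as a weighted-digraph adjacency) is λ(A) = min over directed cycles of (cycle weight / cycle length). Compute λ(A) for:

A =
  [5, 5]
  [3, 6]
λ(A) = 4

Enumerate directed cycles and compute their means (weight / length). Sample:
  cycle 0 → 0: weight = 5, length = 1, mean = 5/1 ≈ 5.000
  cycle 1 → 1: weight = 6, length = 1, mean = 6/1 ≈ 6.000
  cycle 0 → 1 → 0: weight = 8, length = 2, mean = 8/2 ≈ 4.000
  cycle 1 → 0 → 1: weight = 8, length = 2, mean = 8/2 ≈ 4.000
Minimum mean = 4.000, attained e.g. along the cycle 0 → 1 → 0 with weight 8 and length 2. So λ(A) = 8/2 = 4.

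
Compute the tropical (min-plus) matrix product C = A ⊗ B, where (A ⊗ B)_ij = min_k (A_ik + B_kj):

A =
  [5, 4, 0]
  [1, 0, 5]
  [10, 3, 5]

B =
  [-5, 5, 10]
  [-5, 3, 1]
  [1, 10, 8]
A ⊗ B =
  [-1, 7, 5]
  [-5, 3, 1]
  [-2, 6, 4]

Apply the min-plus product entry-by-entry:
  C[0][0] = min over k of (A[0][0] + B[0][0] = 5 + -5 = 0, A[0][1] + B[1][0] = 4 + -5 = -1, A[0][2] + B[2][0] = 0 + 1 = 1) = -1 (attained at k = 1)
  C[0][1] = min over k of (A[0][0] + B[0][1] = 5 + 5 = 10, A[0][1] + B[1][1] = 4 + 3 = 7, A[0][2] + B[2][1] = 0 + 10 = 10) = 7 (attained at k = 1)
  C[0][2] = min over k of (A[0][0] + B[0][2] = 5 + 10 = 15, A[0][1] + B[1][2] = 4 + 1 = 5, A[0][2] + B[2][2] = 0 + 8 = 8) = 5 (attained at k = 1)
  C[1][0] = min over k of (A[1][0] + B[0][0] = 1 + -5 = -4, A[1][1] + B[1][0] = 0 + -5 = -5, A[1][2] + B[2][0] = 5 + 1 = 6) = -5 (attained at k = 1)
  C[1][1] = min over k of (A[1][0] + B[0][1] = 1 + 5 = 6, A[1][1] + B[1][1] = 0 + 3 = 3, A[1][2] + B[2][1] = 5 + 10 = 15) = 3 (attained at k = 1)
  C[1][2] = min over k of (A[1][0] + B[0][2] = 1 + 10 = 11, A[1][1] + B[1][2] = 0 + 1 = 1, A[1][2] + B[2][2] = 5 + 8 = 13) = 1 (attained at k = 1)
  C[2][0] = min over k of (A[2][0] + B[0][0] = 10 + -5 = 5, A[2][1] + B[1][0] = 3 + -5 = -2, A[2][2] + B[2][0] = 5 + 1 = 6) = -2 (attained at k = 1)
  C[2][1] = min over k of (A[2][0] + B[0][1] = 10 + 5 = 15, A[2][1] + B[1][1] = 3 + 3 = 6, A[2][2] + B[2][1] = 5 + 10 = 15) = 6 (attained at k = 1)
  C[2][2] = min over k of (A[2][0] + B[0][2] = 10 + 10 = 20, A[2][1] + B[1][2] = 3 + 1 = 4, A[2][2] + B[2][2] = 5 + 8 = 13) = 4 (attained at k = 1)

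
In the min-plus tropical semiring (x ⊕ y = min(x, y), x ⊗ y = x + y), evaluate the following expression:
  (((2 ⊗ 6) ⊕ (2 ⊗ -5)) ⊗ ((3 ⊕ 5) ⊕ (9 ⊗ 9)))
(((2 ⊗ 6) ⊕ (2 ⊗ -5)) ⊗ ((3 ⊕ 5) ⊕ (9 ⊗ 9))) = 0

Expand innermost to outermost. Recall ⊕ takes the minimum of its arguments and ⊗ takes their sum. Working out the expression (((2 ⊗ 6) ⊕ (2 ⊗ -5)) ⊗ ((3 ⊕ 5) ⊕ (9 ⊗ 9))) gives 0.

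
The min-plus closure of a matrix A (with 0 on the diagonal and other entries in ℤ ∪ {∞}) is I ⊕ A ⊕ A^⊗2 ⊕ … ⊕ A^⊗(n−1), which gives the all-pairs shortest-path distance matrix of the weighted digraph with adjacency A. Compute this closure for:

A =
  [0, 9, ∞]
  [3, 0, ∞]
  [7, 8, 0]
Closure =
  [0, 9, ∞]
  [3, 0, ∞]
  [7, 8, 0]

This is the Floyd-Warshall all-pairs shortest-path computation. For each intermediate vertex k = 0, 1, …, 2, update dist[i][j] ← min(dist[i][j], dist[i][k] + dist[k][j]). The final matrix gives, for each (i, j), the minimum total weight of any directed path from i to j (possibly empty when i = j).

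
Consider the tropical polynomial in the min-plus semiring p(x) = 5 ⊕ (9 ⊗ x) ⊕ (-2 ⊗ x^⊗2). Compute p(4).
p(4) = 5

A tropical monomial a ⊗ x^⊗i evaluates to a + i · x. Evaluating each term at x = 4:
  Term 0 contributes 5 + 0 · 4 = 5
  Term 1 contributes 9 + 1 · 4 = 13
  Term 2 contributes -2 + 2 · 4 = 6
p(4) = ⊕ of these = min[5, 13, 6] = 5.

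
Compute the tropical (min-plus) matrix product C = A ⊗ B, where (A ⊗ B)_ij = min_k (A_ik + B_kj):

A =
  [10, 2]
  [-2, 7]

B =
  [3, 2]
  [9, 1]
A ⊗ B =
  [11, 3]
  [1, 0]

Apply the min-plus product entry-by-entry:
  C[0][0] = min over k of (A[0][0] + B[0][0] = 10 + 3 = 13, A[0][1] + B[1][0] = 2 + 9 = 11) = 11 (attained at k = 1)
  C[0][1] = min over k of (A[0][0] + B[0][1] = 10 + 2 = 12, A[0][1] + B[1][1] = 2 + 1 = 3) = 3 (attained at k = 1)
  C[1][0] = min over k of (A[1][0] + B[0][0] = -2 + 3 = 1, A[1][1] + B[1][0] = 7 + 9 = 16) = 1 (attained at k = 0)
  C[1][1] = min over k of (A[1][0] + B[0][1] = -2 + 2 = 0, A[1][1] + B[1][1] = 7 + 1 = 8) = 0 (attained at k = 0)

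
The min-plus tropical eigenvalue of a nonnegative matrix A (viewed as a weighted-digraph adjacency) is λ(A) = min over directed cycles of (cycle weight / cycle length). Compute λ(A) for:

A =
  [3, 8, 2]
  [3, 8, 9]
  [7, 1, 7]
λ(A) = 2

Enumerate directed cycles and compute their means (weight / length). Sample:
  cycle 0 → 0: weight = 3, length = 1, mean = 3/1 ≈ 3.000
  cycle 1 → 1: weight = 8, length = 1, mean = 8/1 ≈ 8.000
  cycle 2 → 2: weight = 7, length = 1, mean = 7/1 ≈ 7.000
  cycle 0 → 1 → 0: weight = 11, length = 2, mean = 11/2 ≈ 5.500
  cycle 0 → 2 → 0: weight = 9, length = 2, mean = 9/2 ≈ 4.500
  cycle 1 → 0 → 1: weight = 11, length = 2, mean = 11/2 ≈ 5.500
Minimum mean = 2.000, attained e.g. along the cycle 0 → 2 → 1 → 0 with weight 6 and length 3. So λ(A) = 6/3 = 2.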